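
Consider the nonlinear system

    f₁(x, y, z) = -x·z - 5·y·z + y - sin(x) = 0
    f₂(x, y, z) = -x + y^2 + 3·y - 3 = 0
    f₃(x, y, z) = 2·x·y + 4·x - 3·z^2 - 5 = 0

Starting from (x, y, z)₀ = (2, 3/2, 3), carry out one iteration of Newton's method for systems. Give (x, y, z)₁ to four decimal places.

(0.4704, 0.9534, 1.2837)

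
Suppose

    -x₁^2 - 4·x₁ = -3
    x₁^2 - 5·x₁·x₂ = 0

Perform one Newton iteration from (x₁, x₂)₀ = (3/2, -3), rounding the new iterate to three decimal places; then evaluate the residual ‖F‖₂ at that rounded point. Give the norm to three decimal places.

At (3/2, -3): F = (-5.250, 24.750).
Jacobian J = [[-2·x₁ - 4, 0], [2·x₁ - 5·x₂, -5·x₁]].
At the point, J = [[-7.000, 0.000], [18.000, -7.500]] (det J = 52.500).
Solving J·Δ = −F gives Δ = (-0.750, 1.500).
Then the next iterate is (x₁, x₂)₁ = (0.750, -1.500).
Re-evaluating at (0.750, -1.500): F = (-0.56250, 6.18750), so ‖F‖₂ = 6.213.

6.213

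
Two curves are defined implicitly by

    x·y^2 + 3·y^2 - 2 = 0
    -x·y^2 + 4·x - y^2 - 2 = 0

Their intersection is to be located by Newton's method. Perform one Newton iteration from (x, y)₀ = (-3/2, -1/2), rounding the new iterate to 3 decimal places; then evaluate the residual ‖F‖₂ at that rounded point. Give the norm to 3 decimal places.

4.186

At (-3/2, -1/2): F = (-1.625, -7.875).
Jacobian J = [[y^2, 2·x·y + 6·y], [-y^2 + 4, -2·x·y - 2·y]].
At the point, J = [[0.250, -1.500], [3.750, -0.500]] (det J = 5.500).
Solving J·Δ = −F gives Δ = (2.000, -0.750).
Then the next iterate is (x, y)₁ = (0.500, -1.250).
Re-evaluating at (0.500, -1.250): F = (3.46875, -2.34375), so ‖F‖₂ = 4.186.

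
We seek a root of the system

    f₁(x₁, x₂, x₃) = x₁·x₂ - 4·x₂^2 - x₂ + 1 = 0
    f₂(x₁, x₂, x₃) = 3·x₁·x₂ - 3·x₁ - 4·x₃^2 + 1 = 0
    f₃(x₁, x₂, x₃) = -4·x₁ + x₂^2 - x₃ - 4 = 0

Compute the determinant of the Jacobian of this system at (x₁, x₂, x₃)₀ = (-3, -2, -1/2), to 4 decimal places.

-350.0000

J = [[x₂, x₁ - 8·x₂ - 1, 0], [3·x₂ - 3, 3·x₁, -8·x₃], [-4, 2·x₂, -1]].
At the point, J = [[-2.0000, 12.0000, 0.0000], [-9.0000, -9.0000, 4.0000], [-4.0000, -4.0000, -1.0000]].
det J = -350.0000.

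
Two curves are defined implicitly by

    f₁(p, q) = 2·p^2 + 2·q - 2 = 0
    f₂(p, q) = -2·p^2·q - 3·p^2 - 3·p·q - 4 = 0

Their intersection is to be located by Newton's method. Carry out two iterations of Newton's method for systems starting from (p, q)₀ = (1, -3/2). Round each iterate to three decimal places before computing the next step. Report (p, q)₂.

At (1, -3/2): F = (-3.000, 0.500).
Jacobian J = [[4·p, 2], [-4·p·q - 6·p - 3·q, -2·p^2 - 3·p]].
At the point, J = [[4.000, 2.000], [4.500, -5.000]] (det J = -29.000).
Solving J·Δ = −F gives Δ = (0.483, 0.534).
Then the next iterate is (p, q)₁ = (1.483, -0.966).
Round to (1.483, -0.966) and repeat: F = (0.46658, -2.05111), J = [[5.932, 2.000], [-0.26969, -8.84758]].
Δ = (0.000, -0.232), so (p, q)₂ = (1.483, -1.198).

(1.483, -1.198)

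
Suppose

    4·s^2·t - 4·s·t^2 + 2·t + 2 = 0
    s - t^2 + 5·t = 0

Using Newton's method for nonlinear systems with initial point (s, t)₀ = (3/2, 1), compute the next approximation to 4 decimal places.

At (3/2, 1): F = (7.0000, 5.5000).
Jacobian J = [[8·s·t - 4·t^2, 4·s^2 - 8·s·t + 2], [1, -2·t + 5]].
At the point, J = [[8.0000, -1.0000], [1.0000, 3.0000]] (det J = 25.0000).
Solving J·Δ = −F gives Δ = (-1.0600, -1.4800).
Then the next iterate is (s, t)₁ = (0.4400, -0.4800).

(0.4400, -0.4800)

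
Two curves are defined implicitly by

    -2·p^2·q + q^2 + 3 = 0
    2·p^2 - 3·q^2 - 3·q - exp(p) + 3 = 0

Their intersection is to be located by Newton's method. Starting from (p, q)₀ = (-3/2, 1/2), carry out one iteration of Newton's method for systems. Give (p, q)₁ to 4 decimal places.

At (-3/2, 1/2): F = (1.0000, 5.026870).
Jacobian J = [[-4·p·q, -2·p^2 + 2·q], [4·p - exp(p), -6·q - 3]].
At the point, J = [[3.0000, -3.5000], [-6.223130, -6.0000]] (det J = -39.780956).
Solving J·Δ = −F gives Δ = (0.2914, 0.5355).
Then the next iterate is (p, q)₁ = (-1.2086, 1.0355).

(-1.2086, 1.0355)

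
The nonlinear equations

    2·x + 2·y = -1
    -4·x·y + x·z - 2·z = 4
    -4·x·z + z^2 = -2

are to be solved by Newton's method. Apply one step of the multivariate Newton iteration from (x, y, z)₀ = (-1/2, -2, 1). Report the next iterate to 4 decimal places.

At (-1/2, -2, 1): F = (-4.0000, -10.5000, 5.0000).
Jacobian J = [[2, 2, 0], [-4·y + z, -4·x, x - 2], [-4·z, 0, -4·x + 2·z]].
At the point, J = [[2.0000, 2.0000, 0.0000], [9.0000, 2.0000, -2.5000], [-4.0000, 0.0000, 4.0000]] (det J = -36.0000).
Solving J·Δ = −F gives Δ = (0.7500, 1.2500, -0.5000).
Then the next iterate is (x, y, z)₁ = (0.2500, -0.7500, 0.5000).

(0.2500, -0.7500, 0.5000)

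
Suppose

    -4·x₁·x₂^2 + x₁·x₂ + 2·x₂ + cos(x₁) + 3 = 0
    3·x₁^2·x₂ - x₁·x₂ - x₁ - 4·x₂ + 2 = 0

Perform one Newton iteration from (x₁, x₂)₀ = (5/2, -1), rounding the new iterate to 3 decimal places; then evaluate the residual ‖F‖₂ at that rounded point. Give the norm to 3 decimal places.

At (5/2, -1): F = (-12.30114, -12.750).
Jacobian J = [[-4·x₂^2 + x₂ - sin(x₁), -8·x₁·x₂ + x₁ + 2], [6·x₁·x₂ - x₂ - 1, 3·x₁^2 - x₁ - 4]].
At the point, J = [[-5.59847, 24.500], [-15.000, 12.250]] (det J = 298.91872).
Solving J·Δ = −F gives Δ = (-0.541, 0.378).
Then the next iterate is (x₁, x₂)₁ = (1.959, -0.622).
Re-evaluating at (1.959, -0.622): F = (-2.87265, -3.41361), so ‖F‖₂ = 4.461.

4.461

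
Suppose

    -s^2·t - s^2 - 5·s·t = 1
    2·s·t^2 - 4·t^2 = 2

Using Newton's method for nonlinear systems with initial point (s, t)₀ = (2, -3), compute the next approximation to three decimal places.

(2.111, -0.175)

At (2, -3): F = (37.000, -2.000).
Jacobian J = [[-2·s·t - 2·s - 5·t, -s^2 - 5·s], [2·t^2, 4·s·t - 8·t]].
At the point, J = [[23.000, -14.000], [18.000, 0.000]] (det J = 252.000).
Solving J·Δ = −F gives Δ = (0.111, 2.825).
Then the next iterate is (s, t)₁ = (2.111, -0.175).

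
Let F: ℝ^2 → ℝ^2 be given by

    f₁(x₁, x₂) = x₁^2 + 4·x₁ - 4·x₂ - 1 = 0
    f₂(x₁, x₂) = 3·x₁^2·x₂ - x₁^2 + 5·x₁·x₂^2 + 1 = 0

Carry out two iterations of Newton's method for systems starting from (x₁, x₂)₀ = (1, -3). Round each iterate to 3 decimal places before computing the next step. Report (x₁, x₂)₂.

(-8.340, 3.289)

At (1, -3): F = (16.000, 36.000).
Jacobian J = [[2·x₁ + 4, -4], [6·x₁·x₂ - 2·x₁ + 5·x₂^2, 3·x₁^2 + 10·x₁·x₂]].
At the point, J = [[6.000, -4.000], [25.000, -27.000]] (det J = -62.000).
Solving J·Δ = −F gives Δ = (-4.645, -2.968).
Then the next iterate is (x₁, x₂)₁ = (-3.645, -5.968).
Round to (-3.645, -5.968) and repeat: F = (21.57803, -899.27928), J = [[-3.290, -4.000], [315.89528, 257.39168]].
Δ = (-4.695, 9.257), so (x₁, x₂)₂ = (-8.340, 3.289).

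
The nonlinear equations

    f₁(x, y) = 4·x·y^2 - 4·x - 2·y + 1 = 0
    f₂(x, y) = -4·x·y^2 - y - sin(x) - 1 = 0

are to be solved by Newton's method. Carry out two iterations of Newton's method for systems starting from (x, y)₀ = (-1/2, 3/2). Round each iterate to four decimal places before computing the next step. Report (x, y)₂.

(-0.5024, 0.8305)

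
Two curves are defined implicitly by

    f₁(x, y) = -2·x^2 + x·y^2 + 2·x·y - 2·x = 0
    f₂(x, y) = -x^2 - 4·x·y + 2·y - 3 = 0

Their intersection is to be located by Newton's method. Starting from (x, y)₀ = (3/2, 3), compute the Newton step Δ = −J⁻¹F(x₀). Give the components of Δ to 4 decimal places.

(-0.9671, -0.6859)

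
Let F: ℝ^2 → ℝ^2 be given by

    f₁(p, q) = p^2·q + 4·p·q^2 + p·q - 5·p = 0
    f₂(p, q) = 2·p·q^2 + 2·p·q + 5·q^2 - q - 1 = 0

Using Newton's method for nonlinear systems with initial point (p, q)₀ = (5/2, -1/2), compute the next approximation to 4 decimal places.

(0.4305, -0.4109)

At (5/2, -1/2): F = (-14.3750, -0.5000).
Jacobian J = [[2·p·q + 4·q^2 + q - 5, p^2 + 8·p·q + p], [2·q^2 + 2·q, 4·p·q + 2·p + 10·q - 1]].
At the point, J = [[-7.0000, -1.2500], [-0.5000, -6.0000]] (det J = 41.3750).
Solving J·Δ = −F gives Δ = (-2.0695, 0.0891).
Then the next iterate is (p, q)₁ = (0.4305, -0.4109).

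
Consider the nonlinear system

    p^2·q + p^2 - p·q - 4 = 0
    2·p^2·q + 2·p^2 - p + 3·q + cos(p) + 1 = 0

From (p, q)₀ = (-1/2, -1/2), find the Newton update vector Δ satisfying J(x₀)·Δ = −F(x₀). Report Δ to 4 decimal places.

(13.4012, 5.5000)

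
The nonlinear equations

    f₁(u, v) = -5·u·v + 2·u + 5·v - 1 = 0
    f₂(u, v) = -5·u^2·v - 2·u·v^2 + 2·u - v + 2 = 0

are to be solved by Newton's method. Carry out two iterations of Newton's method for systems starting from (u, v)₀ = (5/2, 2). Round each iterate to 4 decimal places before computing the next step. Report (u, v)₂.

(0.5064, 2.8702)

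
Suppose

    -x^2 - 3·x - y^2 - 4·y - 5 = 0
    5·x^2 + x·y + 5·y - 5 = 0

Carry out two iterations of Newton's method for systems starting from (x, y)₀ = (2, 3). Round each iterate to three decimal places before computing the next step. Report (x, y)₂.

At (2, 3): F = (-36.000, 36.000).
Jacobian J = [[-2·x - 3, -2·y - 4], [10·x + y, x + 5]].
At the point, J = [[-7.000, -10.000], [23.000, 7.000]] (det J = 181.000).
Solving J·Δ = −F gives Δ = (-0.597, -3.182).
Then the next iterate is (x, y)₁ = (1.403, -0.182).
Round to (1.403, -0.182) and repeat: F = (-10.48253, 3.67670), J = [[-5.806, -3.636], [13.848, 6.403]].
Δ = (4.080, -9.397), so (x, y)₂ = (5.483, -9.579).

(5.483, -9.579)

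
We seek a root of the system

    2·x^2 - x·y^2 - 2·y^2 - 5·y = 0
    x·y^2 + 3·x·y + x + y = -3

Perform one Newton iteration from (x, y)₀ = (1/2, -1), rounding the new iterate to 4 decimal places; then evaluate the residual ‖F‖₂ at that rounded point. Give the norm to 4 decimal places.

42.6907

At (1/2, -1): F = (3.0000, 1.5000).
Jacobian J = [[4·x - y^2, -2·x·y - 4·y - 5], [y^2 + 3·y + 1, 2·x·y + 3·x + 1]].
At the point, J = [[1.0000, 0.0000], [-1.0000, 1.5000]] (det J = 1.5000).
Solving J·Δ = −F gives Δ = (-3.0000, -3.0000).
Then the next iterate is (x, y)₁ = (-2.5000, -4.0000).
Re-evaluating at (-2.5000, -4.0000): F = (40.5000, -13.5000), so ‖F‖₂ = 42.6907.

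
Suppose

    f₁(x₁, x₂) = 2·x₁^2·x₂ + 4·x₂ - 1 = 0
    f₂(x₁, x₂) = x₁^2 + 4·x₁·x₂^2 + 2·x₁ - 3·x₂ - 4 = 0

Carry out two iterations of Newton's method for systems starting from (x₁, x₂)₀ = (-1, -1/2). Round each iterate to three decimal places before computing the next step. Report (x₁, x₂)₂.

(3.396, -0.896)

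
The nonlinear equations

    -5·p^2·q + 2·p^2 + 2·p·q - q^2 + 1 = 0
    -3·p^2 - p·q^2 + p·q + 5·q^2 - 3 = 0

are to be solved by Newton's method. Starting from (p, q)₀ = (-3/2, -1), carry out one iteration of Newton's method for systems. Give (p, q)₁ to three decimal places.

(-0.800, -0.783)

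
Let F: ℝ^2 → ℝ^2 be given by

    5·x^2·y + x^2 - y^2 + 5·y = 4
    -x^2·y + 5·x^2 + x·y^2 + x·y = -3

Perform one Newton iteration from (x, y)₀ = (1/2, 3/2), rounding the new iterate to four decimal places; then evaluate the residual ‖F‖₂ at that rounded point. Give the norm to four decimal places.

27.4705

At (1/2, 3/2): F = (3.3750, 5.7500).
Jacobian J = [[10·x·y + 2·x, 5·x^2 - 2·y + 5], [-2·x·y + 10·x + y^2 + y, -x^2 + 2·x·y + x]].
At the point, J = [[8.5000, 3.2500], [7.2500, 1.7500]] (det J = -8.6875).
Solving J·Δ = −F gives Δ = (-1.4712, 2.8094).
Then the next iterate is (x, y)₁ = (-0.9712, 4.3094).
Re-evaluating at (-0.9712, 4.3094): F = (20.243066, -18.569981), so ‖F‖₂ = 27.4705.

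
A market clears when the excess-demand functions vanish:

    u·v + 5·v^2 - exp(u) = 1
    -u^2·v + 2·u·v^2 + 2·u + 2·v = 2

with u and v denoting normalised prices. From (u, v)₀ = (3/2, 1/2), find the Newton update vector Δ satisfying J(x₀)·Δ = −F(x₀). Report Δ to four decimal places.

At (3/2, 1/2): F = (-3.481689, 1.6250).
Jacobian J = [[v - exp(u), u + 10·v], [-2·u·v + 2·v^2 + 2, -u^2 + 4·u·v + 2]].
At the point, J = [[-3.981689, 6.5000], [1.0000, 2.7500]] (det J = -17.449645).
Solving J·Δ = −F gives Δ = (-1.1540, -0.1713).

(-1.1540, -0.1713)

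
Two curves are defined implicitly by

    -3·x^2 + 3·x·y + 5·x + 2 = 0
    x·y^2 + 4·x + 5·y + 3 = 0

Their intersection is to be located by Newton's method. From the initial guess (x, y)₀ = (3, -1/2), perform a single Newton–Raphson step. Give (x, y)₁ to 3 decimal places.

(0.796, -2.441)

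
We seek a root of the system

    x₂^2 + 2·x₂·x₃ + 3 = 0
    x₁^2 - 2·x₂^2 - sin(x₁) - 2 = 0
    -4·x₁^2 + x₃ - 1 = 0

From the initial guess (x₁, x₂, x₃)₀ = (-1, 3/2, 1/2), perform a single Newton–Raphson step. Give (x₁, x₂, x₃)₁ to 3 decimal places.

At (-1, 3/2, 1/2): F = (6.750, -4.65853, -4.500).
Jacobian J = [[0, 2·x₂ + 2·x₃, 2·x₂], [2·x₁ - cos(x₁), -4·x₂, 0], [-8·x₁, 0, 1]].
At the point, J = [[0.000, 4.000, 3.000], [-2.54030, -6.000, 0.000], [8.000, 0.000, 1.000]] (det J = 154.16121).
Solving J·Δ = −F gives Δ = (0.667, -1.059, -0.838).
Then the next iterate is (x₁, x₂, x₃)₁ = (-0.333, 0.441, -0.338).

(-0.333, 0.441, -0.338)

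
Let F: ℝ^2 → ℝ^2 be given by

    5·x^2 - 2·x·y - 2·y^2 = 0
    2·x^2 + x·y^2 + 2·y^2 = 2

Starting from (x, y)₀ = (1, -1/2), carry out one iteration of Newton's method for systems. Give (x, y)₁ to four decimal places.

At (1, -1/2): F = (5.5000, 0.7500).
Jacobian J = [[10·x - 2·y, -2·x - 4·y], [4·x + y^2, 2·x·y + 4·y]].
At the point, J = [[11.0000, 0.0000], [4.2500, -3.0000]] (det J = -33.0000).
Solving J·Δ = −F gives Δ = (-0.5000, -0.4583).
Then the next iterate is (x, y)₁ = (0.5000, -0.9583).

(0.5000, -0.9583)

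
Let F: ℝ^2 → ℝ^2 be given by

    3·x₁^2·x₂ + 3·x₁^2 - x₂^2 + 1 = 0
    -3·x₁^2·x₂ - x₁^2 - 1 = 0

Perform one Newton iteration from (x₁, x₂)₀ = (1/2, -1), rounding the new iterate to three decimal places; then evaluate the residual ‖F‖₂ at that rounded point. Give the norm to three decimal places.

0.125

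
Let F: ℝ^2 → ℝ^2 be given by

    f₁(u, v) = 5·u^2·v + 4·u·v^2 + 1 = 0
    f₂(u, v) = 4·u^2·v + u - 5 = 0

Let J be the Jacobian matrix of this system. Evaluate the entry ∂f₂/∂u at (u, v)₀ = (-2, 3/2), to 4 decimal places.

-23.0000

∂f₂/∂u = 8·u·v + 1.
At (-2, 3/2) this is -23.0000.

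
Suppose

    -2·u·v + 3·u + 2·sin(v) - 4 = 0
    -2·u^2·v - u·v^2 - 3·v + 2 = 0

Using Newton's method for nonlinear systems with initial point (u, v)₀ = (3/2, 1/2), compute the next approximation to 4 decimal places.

At (3/2, 1/2): F = (-0.041149, -2.1250).
Jacobian J = [[-2·v + 3, -2·u + 2·cos(v)], [-4·u·v - v^2, -2·u^2 - 2·u·v - 3]].
At the point, J = [[2.0000, -1.244835], [-3.2500, -9.0000]] (det J = -22.045713).
Solving J·Δ = −F gives Δ = (-0.1032, -0.1988).
Then the next iterate is (u, v)₁ = (1.3968, 0.3012).

(1.3968, 0.3012)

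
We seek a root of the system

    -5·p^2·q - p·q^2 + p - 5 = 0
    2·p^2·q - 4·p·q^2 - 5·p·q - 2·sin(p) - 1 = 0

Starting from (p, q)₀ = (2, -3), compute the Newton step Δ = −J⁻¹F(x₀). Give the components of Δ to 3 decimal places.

At (2, -3): F = (39.000, -68.81859).
Jacobian J = [[-10·p·q - q^2 + 1, -5·p^2 - 2·p·q], [4·p·q - 4·q^2 - 5·q - 2·cos(p), 2·p^2 - 8·p·q - 5·p]].
At the point, J = [[52.000, -8.000], [-44.16771, 46.000]] (det J = 2038.65835).
Solving J·Δ = −F gives Δ = (-0.610, 0.910).

(-0.610, 0.910)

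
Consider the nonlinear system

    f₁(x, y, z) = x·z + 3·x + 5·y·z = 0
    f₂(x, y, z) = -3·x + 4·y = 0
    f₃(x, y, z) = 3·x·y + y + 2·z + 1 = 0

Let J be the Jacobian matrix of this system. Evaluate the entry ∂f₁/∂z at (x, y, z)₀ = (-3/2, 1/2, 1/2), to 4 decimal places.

∂f₁/∂z = x + 5·y.
At (-3/2, 1/2, 1/2) this is 1.0000.

1.0000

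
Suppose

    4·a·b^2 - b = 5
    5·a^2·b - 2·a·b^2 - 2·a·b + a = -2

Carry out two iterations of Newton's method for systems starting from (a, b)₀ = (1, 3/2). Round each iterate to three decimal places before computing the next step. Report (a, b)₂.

(0.566, 1.704)

At (1, 3/2): F = (2.500, 3.000).
Jacobian J = [[4·b^2, 8·a·b - 1], [10·a·b - 2·b^2 - 2·b + 1, 5·a^2 - 4·a·b - 2·a]].
At the point, J = [[9.000, 11.000], [8.500, -3.000]] (det J = -120.500).
Solving J·Δ = −F gives Δ = (-0.336, 0.048).
Then the next iterate is (a, b)₁ = (0.664, 1.548).
Round to (0.664, 1.548) and repeat: F = (-0.18342, 0.83850), J = [[9.58522, 7.22298], [3.39011, -3.23501]].
Δ = (-0.098, 0.156), so (a, b)₂ = (0.566, 1.704).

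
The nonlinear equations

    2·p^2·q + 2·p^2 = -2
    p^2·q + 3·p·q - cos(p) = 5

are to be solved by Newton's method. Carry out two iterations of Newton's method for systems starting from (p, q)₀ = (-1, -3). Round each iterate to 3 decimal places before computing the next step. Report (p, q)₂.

At (-1, -3): F = (-2.000, 0.45970).
Jacobian J = [[4·p·q + 4·p, 2·p^2], [2·p·q + 3·q + sin(p), p^2 + 3·p]].
At the point, J = [[8.000, 2.000], [-3.84147, -2.000]] (det J = -8.31706).
Solving J·Δ = −F gives Δ = (0.370, -0.482).
Then the next iterate is (p, q)₁ = (-0.630, -3.482).
Round to (-0.630, -3.482) and repeat: F = (0.02979, -0.60905), J = [[6.25464, 0.79380], [-6.64782, -1.49310]].
Δ = (0.108, -0.889), so (p, q)₂ = (-0.522, -4.371).

(-0.522, -4.371)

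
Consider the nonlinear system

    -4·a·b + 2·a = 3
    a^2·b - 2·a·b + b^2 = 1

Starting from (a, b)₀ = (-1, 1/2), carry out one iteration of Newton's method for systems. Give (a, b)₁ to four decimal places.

(0.8750, 1.2500)

At (-1, 1/2): F = (-3.0000, 0.7500).
Jacobian J = [[-4·b + 2, -4·a], [2·a·b - 2·b, a^2 - 2·a + 2·b]].
At the point, J = [[0.0000, 4.0000], [-2.0000, 4.0000]] (det J = 8.0000).
Solving J·Δ = −F gives Δ = (1.8750, 0.7500).
Then the next iterate is (a, b)₁ = (0.8750, 1.2500).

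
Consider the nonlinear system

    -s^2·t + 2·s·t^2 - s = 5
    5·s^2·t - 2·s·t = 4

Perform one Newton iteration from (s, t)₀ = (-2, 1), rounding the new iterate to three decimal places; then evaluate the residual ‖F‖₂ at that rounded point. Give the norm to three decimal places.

At (-2, 1): F = (-11.000, 20.000).
Jacobian J = [[-2·s·t + 2·t^2 - 1, -s^2 + 4·s·t], [10·s·t - 2·t, 5·s^2 - 2·s]].
At the point, J = [[5.000, -12.000], [-22.000, 24.000]] (det J = -144.000).
Solving J·Δ = −F gives Δ = (-0.167, -0.986).
Then the next iterate is (s, t)₁ = (-2.167, 0.014).
Re-evaluating at (-2.167, 0.014): F = (-2.89959, -3.61061), so ‖F‖₂ = 4.631.

4.631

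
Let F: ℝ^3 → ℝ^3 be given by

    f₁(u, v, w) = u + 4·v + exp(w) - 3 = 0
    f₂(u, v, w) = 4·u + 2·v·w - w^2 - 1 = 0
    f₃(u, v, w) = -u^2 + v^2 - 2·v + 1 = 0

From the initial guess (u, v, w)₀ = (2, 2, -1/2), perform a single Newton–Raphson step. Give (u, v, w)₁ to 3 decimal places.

(0.491, 0.483, -0.547)

At (2, 2, -1/2): F = (7.60653, 4.750, -3.000).
Jacobian J = [[1, 4, exp(w)], [4, 2·w, 2·v - 2·w], [-2·u, 2·v - 2, 0]].
At the point, J = [[1.000, 4.000, 0.60653], [4.000, -1.000, 5.000], [-4.000, 2.000, 0.000]] (det J = -87.57388).
Solving J·Δ = −F gives Δ = (-1.509, -1.517, -0.047).
Then the next iterate is (u, v, w)₁ = (0.491, 0.483, -0.547).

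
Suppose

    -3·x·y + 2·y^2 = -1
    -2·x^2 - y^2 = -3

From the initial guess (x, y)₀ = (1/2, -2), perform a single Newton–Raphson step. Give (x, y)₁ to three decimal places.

At (1/2, -2): F = (12.000, -1.500).
Jacobian J = [[-3·y, -3·x + 4·y], [-4·x, -2·y]].
At the point, J = [[6.000, -9.500], [-2.000, 4.000]] (det J = 5.000).
Solving J·Δ = −F gives Δ = (-6.750, -3.000).
Then the next iterate is (x, y)₁ = (-6.250, -5.000).

(-6.250, -5.000)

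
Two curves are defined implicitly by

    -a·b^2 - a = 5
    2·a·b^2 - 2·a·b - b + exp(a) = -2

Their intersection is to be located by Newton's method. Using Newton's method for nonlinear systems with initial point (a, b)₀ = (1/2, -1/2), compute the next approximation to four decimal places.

(-6.1305, -5.8263)

At (1/2, -1/2): F = (-5.6250, 4.898721).
Jacobian J = [[-b^2 - 1, -2·a·b], [2·b^2 - 2·b + exp(a), 4·a·b - 2·a - 1]].
At the point, J = [[-1.2500, 0.5000], [3.148721, -3.0000]] (det J = 2.175639).
Solving J·Δ = −F gives Δ = (-6.6305, -5.3263).
Then the next iterate is (a, b)₁ = (-6.1305, -5.8263).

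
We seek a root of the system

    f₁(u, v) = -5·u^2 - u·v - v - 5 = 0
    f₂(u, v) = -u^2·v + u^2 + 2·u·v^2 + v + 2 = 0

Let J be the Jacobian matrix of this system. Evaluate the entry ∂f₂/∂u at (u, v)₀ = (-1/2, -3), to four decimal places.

∂f₂/∂u = -2·u·v + 2·u + 2·v^2.
At (-1/2, -3) this is 14.0000.

14.0000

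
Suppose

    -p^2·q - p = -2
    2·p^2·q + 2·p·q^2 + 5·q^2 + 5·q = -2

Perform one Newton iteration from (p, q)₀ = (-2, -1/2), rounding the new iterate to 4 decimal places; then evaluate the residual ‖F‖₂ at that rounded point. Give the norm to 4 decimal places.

5.1169

At (-2, -1/2): F = (6.0000, -4.2500).
Jacobian J = [[-2·p·q - 1, -p^2], [4·p·q + 2·q^2, 2·p^2 + 4·p·q + 10·q + 5]].
At the point, J = [[-3.0000, -4.0000], [4.5000, 12.0000]] (det J = -18.0000).
Solving J·Δ = −F gives Δ = (3.0556, -0.7917).
Then the next iterate is (p, q)₁ = (1.0556, -1.2917).
Re-evaluating at (1.0556, -1.2917): F = (2.383730, 4.527798), so ‖F‖₂ = 5.1169.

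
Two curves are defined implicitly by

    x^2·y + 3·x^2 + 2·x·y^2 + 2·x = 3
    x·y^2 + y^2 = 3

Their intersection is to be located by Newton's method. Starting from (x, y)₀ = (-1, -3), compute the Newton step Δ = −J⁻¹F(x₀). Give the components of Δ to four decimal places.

(0.3333, 1.2564)

At (-1, -3): F = (-23.0000, -3.0000).
Jacobian J = [[2·x·y + 6·x + 2·y^2 + 2, x^2 + 4·x·y], [y^2, 2·x·y + 2·y]].
At the point, J = [[20.0000, 13.0000], [9.0000, 0.0000]] (det J = -117.0000).
Solving J·Δ = −F gives Δ = (0.3333, 1.2564).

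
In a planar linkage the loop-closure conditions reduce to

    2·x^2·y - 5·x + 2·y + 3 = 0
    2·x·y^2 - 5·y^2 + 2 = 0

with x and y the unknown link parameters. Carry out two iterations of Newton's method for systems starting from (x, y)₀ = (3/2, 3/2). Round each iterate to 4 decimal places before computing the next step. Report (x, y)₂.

(-0.2465, 0.3889)

At (3/2, 3/2): F = (5.2500, -2.5000).
Jacobian J = [[4·x·y - 5, 2·x^2 + 2], [2·y^2, 4·x·y - 10·y]].
At the point, J = [[4.0000, 6.5000], [4.5000, -6.0000]] (det J = -53.2500).
Solving J·Δ = −F gives Δ = (-0.2864, -0.6315).
Then the next iterate is (x, y)₁ = (1.2136, 0.8685).
Round to (1.2136, 0.8685) and repeat: F = (1.227297, 0.059357), J = [[-0.783954, 4.945650], [1.508585, -4.468954]].
Δ = (-1.4601, -0.4796), so (x, y)₂ = (-0.2465, 0.3889).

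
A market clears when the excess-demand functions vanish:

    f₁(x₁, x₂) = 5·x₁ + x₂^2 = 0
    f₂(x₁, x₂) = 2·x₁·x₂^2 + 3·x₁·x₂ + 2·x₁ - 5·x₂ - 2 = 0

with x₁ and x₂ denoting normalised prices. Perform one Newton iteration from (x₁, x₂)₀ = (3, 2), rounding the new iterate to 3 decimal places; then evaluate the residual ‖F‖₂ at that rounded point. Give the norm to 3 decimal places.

At (3, 2): F = (19.000, 36.000).
Jacobian J = [[5, 2·x₂], [2·x₂^2 + 3·x₂ + 2, 4·x₁·x₂ + 3·x₁ - 5]].
At the point, J = [[5.000, 4.000], [16.000, 28.000]] (det J = 76.000).
Solving J·Δ = −F gives Δ = (-5.105, 1.632).
Then the next iterate is (x₁, x₂)₁ = (-2.105, 3.632).
Re-evaluating at (-2.105, 3.632): F = (2.66642, -102.84198), so ‖F‖₂ = 102.877.

102.877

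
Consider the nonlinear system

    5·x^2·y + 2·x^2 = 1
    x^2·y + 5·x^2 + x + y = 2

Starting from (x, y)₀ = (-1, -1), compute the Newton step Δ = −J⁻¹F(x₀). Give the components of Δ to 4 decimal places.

At (-1, -1): F = (-4.0000, 0.0000).
Jacobian J = [[10·x·y + 4·x, 5·x^2], [2·x·y + 10·x + 1, x^2 + 1]].
At the point, J = [[6.0000, 5.0000], [-7.0000, 2.0000]] (det J = 47.0000).
Solving J·Δ = −F gives Δ = (0.1702, 0.5957).

(0.1702, 0.5957)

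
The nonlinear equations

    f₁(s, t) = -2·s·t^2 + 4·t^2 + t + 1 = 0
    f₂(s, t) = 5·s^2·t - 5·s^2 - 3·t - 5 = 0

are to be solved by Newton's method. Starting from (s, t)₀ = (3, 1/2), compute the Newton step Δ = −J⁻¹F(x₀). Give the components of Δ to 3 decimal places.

(0.361, 0.819)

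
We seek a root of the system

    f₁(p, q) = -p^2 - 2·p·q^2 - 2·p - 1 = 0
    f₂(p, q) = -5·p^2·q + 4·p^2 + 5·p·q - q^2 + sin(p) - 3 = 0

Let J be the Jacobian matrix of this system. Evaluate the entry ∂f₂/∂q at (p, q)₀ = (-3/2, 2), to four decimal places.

-22.7500

∂f₂/∂q = -5·p^2 + 5·p - 2·q.
At (-3/2, 2) this is -22.7500.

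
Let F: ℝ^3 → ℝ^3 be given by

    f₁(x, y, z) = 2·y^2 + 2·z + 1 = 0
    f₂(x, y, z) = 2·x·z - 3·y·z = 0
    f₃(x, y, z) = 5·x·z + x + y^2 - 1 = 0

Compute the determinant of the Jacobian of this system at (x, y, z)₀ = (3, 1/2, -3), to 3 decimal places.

J = [[0, 4·y, 2], [2·z, -3·z, 2·x - 3·y], [5·z + 1, 2·y, 5·x]].
At the point, J = [[0.000, 2.000, 2.000], [-6.000, 9.000, 4.500], [-14.000, 1.000, 15.000]].
det J = 294.000.

294.000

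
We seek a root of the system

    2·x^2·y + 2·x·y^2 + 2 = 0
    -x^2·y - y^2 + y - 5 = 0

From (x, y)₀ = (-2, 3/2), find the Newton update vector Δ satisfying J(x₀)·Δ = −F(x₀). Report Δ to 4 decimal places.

(1.1159, -0.8424)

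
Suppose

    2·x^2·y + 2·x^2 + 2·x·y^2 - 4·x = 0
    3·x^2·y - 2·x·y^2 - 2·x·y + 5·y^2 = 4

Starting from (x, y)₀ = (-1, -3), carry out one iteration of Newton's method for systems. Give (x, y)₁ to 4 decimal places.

(-0.9443, -1.8018)

At (-1, -3): F = (-18.0000, 44.0000).
Jacobian J = [[4·x·y + 4·x + 2·y^2 - 4, 2·x^2 + 4·x·y], [6·x·y - 2·y^2 - 2·y, 3·x^2 - 4·x·y - 2·x + 10·y]].
At the point, J = [[22.0000, 14.0000], [6.0000, -37.0000]] (det J = -898.0000).
Solving J·Δ = −F gives Δ = (0.0557, 1.1982).
Then the next iterate is (x, y)₁ = (-0.9443, -1.8018).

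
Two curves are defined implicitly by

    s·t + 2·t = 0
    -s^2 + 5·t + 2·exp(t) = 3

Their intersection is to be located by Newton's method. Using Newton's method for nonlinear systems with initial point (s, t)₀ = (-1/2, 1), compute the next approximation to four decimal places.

(-1.0455, 0.3637)

At (-1/2, 1): F = (1.5000, 7.186564).
Jacobian J = [[t, s + 2], [-2·s, 2·exp(t) + 5]].
At the point, J = [[1.0000, 1.5000], [1.0000, 10.436564]] (det J = 8.936564).
Solving J·Δ = −F gives Δ = (-0.5455, -0.6363).
Then the next iterate is (s, t)₁ = (-1.0455, 0.3637).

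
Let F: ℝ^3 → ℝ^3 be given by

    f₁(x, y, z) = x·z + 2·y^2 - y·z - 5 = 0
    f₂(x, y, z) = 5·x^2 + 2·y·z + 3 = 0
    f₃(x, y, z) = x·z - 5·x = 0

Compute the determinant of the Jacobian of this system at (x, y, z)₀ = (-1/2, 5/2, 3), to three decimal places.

-132.500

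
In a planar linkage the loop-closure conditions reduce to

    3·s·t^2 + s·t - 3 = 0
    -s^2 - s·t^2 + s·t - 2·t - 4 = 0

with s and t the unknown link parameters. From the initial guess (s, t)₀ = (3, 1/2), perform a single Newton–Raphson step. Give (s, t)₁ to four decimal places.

At (3, 1/2): F = (0.7500, -13.2500).
Jacobian J = [[3·t^2 + t, 6·s·t + s], [-2·s - t^2 + t, -2·s·t + s - 2]].
At the point, J = [[1.2500, 12.0000], [-5.7500, -2.0000]] (det J = 66.5000).
Solving J·Δ = −F gives Δ = (-2.3684, 0.1842).
Then the next iterate is (s, t)₁ = (0.6316, 0.6842).

(0.6316, 0.6842)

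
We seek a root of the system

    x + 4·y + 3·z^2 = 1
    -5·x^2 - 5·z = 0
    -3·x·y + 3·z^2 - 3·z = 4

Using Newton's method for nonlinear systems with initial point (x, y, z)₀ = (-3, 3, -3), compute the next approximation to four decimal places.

(-1.7069, 1.8416, -1.2411)

At (-3, 3, -3): F = (35.0000, -30.0000, 59.0000).
Jacobian J = [[1, 4, 6·z], [-10·x, 0, -5], [-3·y, -3·x, 6·z - 3]].
At the point, J = [[1.0000, 4.0000, -18.0000], [30.0000, 0.0000, -5.0000], [-9.0000, 9.0000, -21.0000]] (det J = -2115.0000).
Solving J·Δ = −F gives Δ = (1.2931, -1.1584, 1.7589).
Then the next iterate is (x, y, z)₁ = (-1.7069, 1.8416, -1.2411).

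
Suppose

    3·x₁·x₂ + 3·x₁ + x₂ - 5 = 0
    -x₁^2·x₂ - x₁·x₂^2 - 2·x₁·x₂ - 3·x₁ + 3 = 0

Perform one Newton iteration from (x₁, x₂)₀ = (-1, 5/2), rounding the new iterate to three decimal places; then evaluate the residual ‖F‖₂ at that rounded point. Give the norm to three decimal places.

3.323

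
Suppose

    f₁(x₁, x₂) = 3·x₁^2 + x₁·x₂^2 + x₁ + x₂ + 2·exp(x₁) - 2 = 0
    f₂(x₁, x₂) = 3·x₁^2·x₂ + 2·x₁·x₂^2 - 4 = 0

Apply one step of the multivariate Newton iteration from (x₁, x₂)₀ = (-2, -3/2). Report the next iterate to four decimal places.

(-1.2479, -0.9134)

At (-2, -3/2): F = (2.270671, -31.0000).
Jacobian J = [[6·x₁ + x₂^2 + 2·exp(x₁) + 1, 2·x₁·x₂ + 1], [6·x₁·x₂ + 2·x₂^2, 3·x₁^2 + 4·x₁·x₂]].
At the point, J = [[-8.479329, 7.0000], [22.5000, 24.0000]] (det J = -361.003906).
Solving J·Δ = −F gives Δ = (0.7521, 0.5866).
Then the next iterate is (x₁, x₂)₁ = (-1.2479, -0.9134).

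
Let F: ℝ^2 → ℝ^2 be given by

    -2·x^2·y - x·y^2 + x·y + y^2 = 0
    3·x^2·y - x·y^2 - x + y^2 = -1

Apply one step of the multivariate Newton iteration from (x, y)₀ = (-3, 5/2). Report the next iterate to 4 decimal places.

At (-3, 5/2): F = (-27.5000, 96.5000).
Jacobian J = [[-4·x·y - y^2 + y, -2·x^2 - 2·x·y + x + 2·y], [6·x·y - y^2 - 1, 3·x^2 - 2·x·y + 2·y]].
At the point, J = [[26.2500, -1.0000], [-52.2500, 47.0000]] (det J = 1181.5000).
Solving J·Δ = −F gives Δ = (1.0123, -0.9278).
Then the next iterate is (x, y)₁ = (-1.9877, 1.5722).

(-1.9877, 1.5722)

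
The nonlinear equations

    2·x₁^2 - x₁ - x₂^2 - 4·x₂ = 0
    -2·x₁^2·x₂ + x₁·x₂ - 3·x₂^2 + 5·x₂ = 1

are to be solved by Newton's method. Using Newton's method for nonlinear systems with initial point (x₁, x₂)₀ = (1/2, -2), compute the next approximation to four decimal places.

(-3.5000, -0.1765)

At (1/2, -2): F = (4.0000, -23.0000).
Jacobian J = [[4·x₁ - 1, -2·x₂ - 4], [-4·x₁·x₂ + x₂, -2·x₁^2 + x₁ - 6·x₂ + 5]].
At the point, J = [[1.0000, 0.0000], [2.0000, 17.0000]] (det J = 17.0000).
Solving J·Δ = −F gives Δ = (-4.0000, 1.8235).
Then the next iterate is (x₁, x₂)₁ = (-3.5000, -0.1765).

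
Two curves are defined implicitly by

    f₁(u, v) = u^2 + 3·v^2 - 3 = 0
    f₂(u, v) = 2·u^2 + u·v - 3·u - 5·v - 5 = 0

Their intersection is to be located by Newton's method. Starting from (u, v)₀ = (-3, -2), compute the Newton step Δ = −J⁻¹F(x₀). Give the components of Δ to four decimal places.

At (-3, -2): F = (18.0000, 38.0000).
Jacobian J = [[2·u, 6·v], [4·u + v - 3, u - 5]].
At the point, J = [[-6.0000, -12.0000], [-17.0000, -8.0000]] (det J = -156.0000).
Solving J·Δ = −F gives Δ = (2.0000, 0.5000).

(2.0000, 0.5000)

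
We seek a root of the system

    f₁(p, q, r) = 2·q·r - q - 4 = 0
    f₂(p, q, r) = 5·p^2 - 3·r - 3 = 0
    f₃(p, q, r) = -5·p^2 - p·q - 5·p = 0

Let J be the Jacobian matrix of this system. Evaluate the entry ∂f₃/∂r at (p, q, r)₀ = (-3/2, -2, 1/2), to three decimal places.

0.000

∂f₃/∂r = 0.
At (-3/2, -2, 1/2) this is 0.000.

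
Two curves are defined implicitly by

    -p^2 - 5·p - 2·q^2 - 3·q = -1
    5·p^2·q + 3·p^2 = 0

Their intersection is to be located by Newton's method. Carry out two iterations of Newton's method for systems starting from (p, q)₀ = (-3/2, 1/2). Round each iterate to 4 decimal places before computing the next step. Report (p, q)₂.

At (-3/2, 1/2): F = (4.2500, 12.3750).
Jacobian J = [[-2·p - 5, -4·q - 3], [10·p·q + 6·p, 5·p^2]].
At the point, J = [[-2.0000, -5.0000], [-16.5000, 11.2500]] (det J = -105.0000).
Solving J·Δ = −F gives Δ = (1.0446, 0.4321).
Then the next iterate is (p, q)₁ = (-0.4554, 0.9321).
Round to (-0.4554, 0.9321) and repeat: F = (-1.464310, 1.588705), J = [[-4.0892, -6.7284], [-6.977183, 1.036946]].
Δ = (0.1792, -0.3265), so (p, q)₂ = (-0.2762, 0.6056).

(-0.2762, 0.6056)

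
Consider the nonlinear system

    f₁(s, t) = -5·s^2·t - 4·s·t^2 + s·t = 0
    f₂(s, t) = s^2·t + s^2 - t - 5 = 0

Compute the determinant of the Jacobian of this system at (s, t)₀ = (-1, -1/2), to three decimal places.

-10.000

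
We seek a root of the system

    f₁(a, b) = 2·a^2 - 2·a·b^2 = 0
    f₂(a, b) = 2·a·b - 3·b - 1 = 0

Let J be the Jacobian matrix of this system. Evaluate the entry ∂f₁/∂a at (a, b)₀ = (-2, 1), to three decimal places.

∂f₁/∂a = 4·a - 2·b^2.
At (-2, 1) this is -10.000.

-10.000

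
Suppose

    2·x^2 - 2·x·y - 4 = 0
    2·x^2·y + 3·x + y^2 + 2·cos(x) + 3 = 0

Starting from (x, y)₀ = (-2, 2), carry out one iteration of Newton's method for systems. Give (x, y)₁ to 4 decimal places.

At (-2, 2): F = (12.0000, 16.167706).
Jacobian J = [[4·x - 2·y, -2·x], [4·x·y - 2·sin(x) + 3, 2·x^2 + 2·y]].
At the point, J = [[-12.0000, 4.0000], [-11.181405, 12.0000]] (det J = -99.274379).
Solving J·Δ = −F gives Δ = (0.7991, -0.6027).
Then the next iterate is (x, y)₁ = (-1.2009, 1.3973).

(-1.2009, 1.3973)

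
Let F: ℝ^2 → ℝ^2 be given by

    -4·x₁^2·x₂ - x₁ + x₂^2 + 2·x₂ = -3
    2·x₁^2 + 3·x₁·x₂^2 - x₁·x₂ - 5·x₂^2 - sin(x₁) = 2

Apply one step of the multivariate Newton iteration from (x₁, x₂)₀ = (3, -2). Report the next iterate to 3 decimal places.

At (3, -2): F = (72.000, 37.85888).
Jacobian J = [[-8·x₁·x₂ - 1, -4·x₁^2 + 2·x₂ + 2], [4·x₁ + 3·x₂^2 - x₂ - cos(x₁), 6·x₁·x₂ - x₁ - 10·x₂]].
At the point, J = [[47.000, -38.000], [26.98999, -19.000]] (det J = 132.61971).
Solving J·Δ = −F gives Δ = (-0.533, 1.236).
Then the next iterate is (x₁, x₂)₁ = (2.467, -0.764).

(2.467, -0.764)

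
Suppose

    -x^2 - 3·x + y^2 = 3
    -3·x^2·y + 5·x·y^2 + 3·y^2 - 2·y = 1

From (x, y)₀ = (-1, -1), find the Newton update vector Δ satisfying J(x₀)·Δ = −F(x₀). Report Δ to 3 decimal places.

(4.000, -2.000)

At (-1, -1): F = (0.000, 2.000).
Jacobian J = [[-2·x - 3, 2·y], [-6·x·y + 5·y^2, -3·x^2 + 10·x·y + 6·y - 2]].
At the point, J = [[-1.000, -2.000], [-1.000, -1.000]] (det J = -1.000).
Solving J·Δ = −F gives Δ = (4.000, -2.000).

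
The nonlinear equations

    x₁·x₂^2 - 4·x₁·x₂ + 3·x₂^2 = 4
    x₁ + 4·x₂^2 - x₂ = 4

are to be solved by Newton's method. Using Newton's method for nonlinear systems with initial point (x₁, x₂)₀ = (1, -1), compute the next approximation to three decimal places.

(0.636, -0.818)

At (1, -1): F = (4.000, 2.000).
Jacobian J = [[x₂^2 - 4·x₂, 2·x₁·x₂ - 4·x₁ + 6·x₂], [1, 8·x₂ - 1]].
At the point, J = [[5.000, -12.000], [1.000, -9.000]] (det J = -33.000).
Solving J·Δ = −F gives Δ = (-0.364, 0.182).
Then the next iterate is (x₁, x₂)₁ = (0.636, -0.818).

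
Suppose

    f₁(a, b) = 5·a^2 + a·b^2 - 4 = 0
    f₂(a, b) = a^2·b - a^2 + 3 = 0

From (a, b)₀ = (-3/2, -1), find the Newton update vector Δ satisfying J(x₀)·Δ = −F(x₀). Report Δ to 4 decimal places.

(0.3523, -0.2727)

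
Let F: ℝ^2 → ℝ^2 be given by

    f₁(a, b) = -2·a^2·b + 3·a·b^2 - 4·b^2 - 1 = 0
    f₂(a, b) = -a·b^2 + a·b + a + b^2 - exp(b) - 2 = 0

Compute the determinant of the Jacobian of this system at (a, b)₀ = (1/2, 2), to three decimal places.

-49.612

J = [[-4·a·b + 3·b^2, -2·a^2 + 6·a·b - 8·b], [-b^2 + b + 1, -2·a·b + a + 2·b - exp(b)]].
At the point, J = [[8.000, -10.500], [-1.000, -4.88906]].
det J = -49.612.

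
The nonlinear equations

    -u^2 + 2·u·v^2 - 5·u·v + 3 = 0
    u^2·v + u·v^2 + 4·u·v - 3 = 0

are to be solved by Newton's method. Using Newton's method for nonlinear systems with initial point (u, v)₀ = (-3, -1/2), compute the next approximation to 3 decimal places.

At (-3, -1/2): F = (-15.000, -2.250).
Jacobian J = [[-2·u + 2·v^2 - 5·v, 4·u·v - 5·u], [2·u·v + v^2 + 4·v, u^2 + 2·u·v + 4·u]].
At the point, J = [[9.000, 21.000], [1.250, 0.000]] (det J = -26.250).
Solving J·Δ = −F gives Δ = (1.800, -0.057).
Then the next iterate is (u, v)₁ = (-1.200, -0.557).

(-1.200, -0.557)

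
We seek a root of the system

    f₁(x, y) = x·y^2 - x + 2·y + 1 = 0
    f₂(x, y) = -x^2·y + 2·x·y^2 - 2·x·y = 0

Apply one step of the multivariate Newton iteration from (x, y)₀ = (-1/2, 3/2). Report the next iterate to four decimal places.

At (-1/2, 3/2): F = (3.3750, -1.1250).
Jacobian J = [[y^2 - 1, 2·x·y + 2], [-2·x·y + 2·y^2 - 2·y, -x^2 + 4·x·y - 2·x]].
At the point, J = [[1.2500, 0.5000], [3.0000, -2.2500]] (det J = -4.3125).
Solving J·Δ = −F gives Δ = (-1.6304, -2.6739).
Then the next iterate is (x, y)₁ = (-2.1304, -1.1739).

(-2.1304, -1.1739)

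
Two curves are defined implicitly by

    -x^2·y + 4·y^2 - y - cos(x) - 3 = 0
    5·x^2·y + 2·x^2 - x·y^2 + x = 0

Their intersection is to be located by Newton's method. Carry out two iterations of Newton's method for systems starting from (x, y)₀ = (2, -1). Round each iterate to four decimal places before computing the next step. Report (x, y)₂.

At (2, -1): F = (6.416147, -12.0000).
Jacobian J = [[-2·x·y + sin(x), -x^2 + 8·y - 1], [10·x·y + 4·x - y^2 + 1, 5·x^2 - 2·x·y]].
At the point, J = [[4.909297, -13.0000], [-12.0000, 24.0000]] (det J = -38.176862).
Solving J·Δ = −F gives Δ = (-0.0527, 0.4736).
Then the next iterate is (x, y)₁ = (1.9473, -0.5264).
Round to (1.9473, -0.5264) and repeat: F = (0.998556, -0.988821), J = [[2.980073, -9.003177], [-1.738484, 21.010004]].
Δ = (-0.2572, 0.0258), so (x, y)₂ = (1.6901, -0.5006).

(1.6901, -0.5006)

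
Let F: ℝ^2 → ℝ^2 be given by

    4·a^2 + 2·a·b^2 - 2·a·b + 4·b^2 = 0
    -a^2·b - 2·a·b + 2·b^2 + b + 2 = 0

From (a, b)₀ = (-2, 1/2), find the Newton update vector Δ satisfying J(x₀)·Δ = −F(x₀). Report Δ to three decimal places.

(0.785, -1.262)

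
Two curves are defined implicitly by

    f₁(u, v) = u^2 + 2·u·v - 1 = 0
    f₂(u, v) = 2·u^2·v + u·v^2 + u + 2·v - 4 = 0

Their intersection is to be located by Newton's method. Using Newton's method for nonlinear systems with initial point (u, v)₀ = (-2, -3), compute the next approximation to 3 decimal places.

(-0.643, -2.643)

At (-2, -3): F = (15.000, -54.000).
Jacobian J = [[2·u + 2·v, 2·u], [4·u·v + v^2 + 1, 2·u^2 + 2·u·v + 2]].
At the point, J = [[-10.000, -4.000], [34.000, 22.000]] (det J = -84.000).
Solving J·Δ = −F gives Δ = (1.357, 0.357).
Then the next iterate is (u, v)₁ = (-0.643, -2.643).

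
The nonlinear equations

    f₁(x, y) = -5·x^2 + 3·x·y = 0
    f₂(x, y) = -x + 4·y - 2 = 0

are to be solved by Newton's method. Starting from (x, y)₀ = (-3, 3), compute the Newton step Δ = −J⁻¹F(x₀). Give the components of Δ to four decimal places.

At (-3, 3): F = (-72.0000, 13.0000).
Jacobian J = [[-10·x + 3·y, 3·x], [-1, 4]].
At the point, J = [[39.0000, -9.0000], [-1.0000, 4.0000]] (det J = 147.0000).
Solving J·Δ = −F gives Δ = (1.1633, -2.9592).

(1.1633, -2.9592)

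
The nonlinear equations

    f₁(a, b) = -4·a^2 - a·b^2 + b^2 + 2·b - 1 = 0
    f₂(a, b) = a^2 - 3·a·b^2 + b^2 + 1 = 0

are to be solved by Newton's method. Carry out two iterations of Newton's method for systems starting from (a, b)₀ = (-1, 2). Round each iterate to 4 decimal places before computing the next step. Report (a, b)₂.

At (-1, 2): F = (7.0000, 18.0000).
Jacobian J = [[-8·a - b^2, -2·a·b + 2·b + 2], [2·a - 3·b^2, -6·a·b + 2·b]].
At the point, J = [[4.0000, 10.0000], [-14.0000, 16.0000]] (det J = 204.0000).
Solving J·Δ = −F gives Δ = (0.3333, -0.8333).
Then the next iterate is (a, b)₁ = (-0.6667, 1.1667).
Round to (-0.6667, 1.1667) and repeat: F = (1.824138, 5.528192), J = [[3.972411, 5.889078], [-5.416967, 7.000433]].
Δ = (0.3314, -0.5333), so (a, b)₂ = (-0.3353, 0.6334).

(-0.3353, 0.6334)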